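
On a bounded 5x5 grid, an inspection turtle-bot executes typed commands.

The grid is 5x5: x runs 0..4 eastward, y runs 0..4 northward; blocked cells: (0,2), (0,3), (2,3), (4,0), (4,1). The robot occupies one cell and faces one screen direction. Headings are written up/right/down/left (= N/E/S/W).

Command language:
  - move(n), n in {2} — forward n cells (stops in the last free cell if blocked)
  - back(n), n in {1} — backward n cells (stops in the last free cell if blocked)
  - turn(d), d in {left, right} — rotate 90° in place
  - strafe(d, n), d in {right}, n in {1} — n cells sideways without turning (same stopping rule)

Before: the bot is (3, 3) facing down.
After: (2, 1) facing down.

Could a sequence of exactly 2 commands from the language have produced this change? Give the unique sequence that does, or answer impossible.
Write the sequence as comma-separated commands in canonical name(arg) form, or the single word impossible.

key: order matters: swapping move(2) and strafe(right, 1) lands elsewhere
start: (3, 3) facing down
[1] after move(2): (3, 1) facing down
[2] after strafe(right, 1): (2, 1) facing down
uniquely the one of 25 2-step routes that fits.

move(2), strafe(right, 1)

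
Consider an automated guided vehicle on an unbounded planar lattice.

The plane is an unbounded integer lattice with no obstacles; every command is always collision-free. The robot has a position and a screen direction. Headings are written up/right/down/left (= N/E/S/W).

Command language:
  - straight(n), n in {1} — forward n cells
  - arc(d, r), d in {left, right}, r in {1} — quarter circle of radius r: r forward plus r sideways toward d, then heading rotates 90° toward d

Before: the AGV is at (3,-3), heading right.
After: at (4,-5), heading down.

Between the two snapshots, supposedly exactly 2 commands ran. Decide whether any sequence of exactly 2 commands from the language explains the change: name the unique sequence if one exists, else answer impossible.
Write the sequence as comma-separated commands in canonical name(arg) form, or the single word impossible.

arc(right, 1), straight(1)

key: position moved to (4,-5) AND the heading swung to S — translation plus rotation needed
begin: at (3,-3), heading right
1. arc(right, 1) → at (4,-4), heading down
2. straight(1) → at (4,-5), heading down
all 9 alternatives checked — unique.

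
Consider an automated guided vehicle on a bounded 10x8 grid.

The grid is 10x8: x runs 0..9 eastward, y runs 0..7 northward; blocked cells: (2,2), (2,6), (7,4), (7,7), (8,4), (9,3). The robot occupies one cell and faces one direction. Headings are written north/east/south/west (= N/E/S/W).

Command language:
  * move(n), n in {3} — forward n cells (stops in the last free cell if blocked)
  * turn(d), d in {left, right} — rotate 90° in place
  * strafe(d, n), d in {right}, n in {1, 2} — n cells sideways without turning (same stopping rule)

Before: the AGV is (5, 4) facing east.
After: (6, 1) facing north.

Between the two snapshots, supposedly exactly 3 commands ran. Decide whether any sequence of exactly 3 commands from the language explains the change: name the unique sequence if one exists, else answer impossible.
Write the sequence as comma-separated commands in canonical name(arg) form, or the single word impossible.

impossible

checked all 3-command options: none fits.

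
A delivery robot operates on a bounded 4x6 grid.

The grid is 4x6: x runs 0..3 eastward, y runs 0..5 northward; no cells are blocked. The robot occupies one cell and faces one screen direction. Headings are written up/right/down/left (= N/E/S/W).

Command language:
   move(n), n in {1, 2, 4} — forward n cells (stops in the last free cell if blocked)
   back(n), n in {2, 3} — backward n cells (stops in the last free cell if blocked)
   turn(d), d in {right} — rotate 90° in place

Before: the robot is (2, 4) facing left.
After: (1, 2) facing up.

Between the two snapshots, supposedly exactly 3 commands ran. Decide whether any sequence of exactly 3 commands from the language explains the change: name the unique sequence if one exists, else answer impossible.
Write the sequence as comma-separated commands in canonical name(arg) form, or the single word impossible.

move(1), turn(right), back(2)

key: order matters: swapping move(1) and back(2) lands elsewhere
begin: (2, 4) facing left
1. move(1) → (1, 4) facing left
2. turn(right) → (1, 4) facing up
3. back(2) → (1, 2) facing up
no other 3-command option fits: unique.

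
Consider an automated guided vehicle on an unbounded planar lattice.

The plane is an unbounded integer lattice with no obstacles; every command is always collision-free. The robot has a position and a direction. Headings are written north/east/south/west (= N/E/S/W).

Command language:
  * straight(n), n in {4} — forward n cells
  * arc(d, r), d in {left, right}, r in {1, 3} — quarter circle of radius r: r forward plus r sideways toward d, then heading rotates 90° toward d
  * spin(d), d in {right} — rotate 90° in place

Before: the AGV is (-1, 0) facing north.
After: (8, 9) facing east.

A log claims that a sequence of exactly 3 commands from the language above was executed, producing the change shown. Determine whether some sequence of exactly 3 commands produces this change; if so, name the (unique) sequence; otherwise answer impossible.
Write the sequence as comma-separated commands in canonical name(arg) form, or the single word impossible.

arc(right, 3), arc(left, 3), arc(right, 3)

key: cell and facing (now E) both changed — the 3 commands mix motion and turning
initial: (-1, 0) facing north
[1] after arc(right, 3): (2, 3) facing east
[2] after arc(left, 3): (5, 6) facing north
[3] after arc(right, 3): (8, 9) facing east
all 216 alternatives checked — unique.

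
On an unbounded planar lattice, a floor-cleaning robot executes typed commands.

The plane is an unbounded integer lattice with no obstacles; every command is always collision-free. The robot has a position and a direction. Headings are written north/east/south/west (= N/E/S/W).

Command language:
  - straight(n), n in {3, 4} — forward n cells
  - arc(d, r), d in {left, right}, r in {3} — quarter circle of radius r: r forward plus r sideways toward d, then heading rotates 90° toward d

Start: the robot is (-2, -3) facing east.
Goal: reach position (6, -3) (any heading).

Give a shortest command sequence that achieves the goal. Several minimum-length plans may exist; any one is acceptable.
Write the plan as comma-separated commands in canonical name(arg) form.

initial: (-2, -3) facing east
t=1 straight(4) ⇒ (2, -3) facing east
t=2 straight(4) ⇒ (6, -3) facing east
nothing shorter than 2 reaches the goal.

straight(4), straight(4)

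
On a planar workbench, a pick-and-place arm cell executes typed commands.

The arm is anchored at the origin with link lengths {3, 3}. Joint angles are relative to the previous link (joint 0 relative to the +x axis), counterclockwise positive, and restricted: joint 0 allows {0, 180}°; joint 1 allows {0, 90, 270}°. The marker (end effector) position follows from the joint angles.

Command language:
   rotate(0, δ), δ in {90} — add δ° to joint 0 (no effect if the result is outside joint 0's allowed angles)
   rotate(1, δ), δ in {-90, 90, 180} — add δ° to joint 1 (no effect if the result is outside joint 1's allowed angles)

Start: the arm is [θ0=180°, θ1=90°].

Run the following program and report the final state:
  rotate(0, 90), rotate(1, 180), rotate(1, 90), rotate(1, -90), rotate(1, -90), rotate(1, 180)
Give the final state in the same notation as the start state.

from: [θ0=180°, θ1=90°]
1. rotate(0, 90) → [θ0=180°, θ1=90°]
2. rotate(1, 180) → [θ0=180°, θ1=270°]
3. rotate(1, 90) → [θ0=180°, θ1=0°]
4. rotate(1, -90) → [θ0=180°, θ1=270°]
5. rotate(1, -90) → [θ0=180°, θ1=270°]
6. rotate(1, 180) → [θ0=180°, θ1=90°]

[θ0=180°, θ1=90°]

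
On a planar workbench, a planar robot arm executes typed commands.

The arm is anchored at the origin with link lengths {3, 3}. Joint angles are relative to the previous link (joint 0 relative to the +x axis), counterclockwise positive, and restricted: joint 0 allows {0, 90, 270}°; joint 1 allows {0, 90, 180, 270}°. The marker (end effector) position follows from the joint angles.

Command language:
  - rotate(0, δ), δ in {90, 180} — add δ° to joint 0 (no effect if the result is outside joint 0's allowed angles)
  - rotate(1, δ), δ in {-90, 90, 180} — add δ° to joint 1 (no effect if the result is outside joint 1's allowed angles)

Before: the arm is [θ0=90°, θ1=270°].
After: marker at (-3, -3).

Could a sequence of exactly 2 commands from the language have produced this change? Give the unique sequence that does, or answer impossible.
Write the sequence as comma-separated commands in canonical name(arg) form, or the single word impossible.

rotate(0, 90), rotate(0, 180)

key: order matters: swapping rotate(0, 90) and rotate(0, 180) lands elsewhere
start: [θ0=90°, θ1=270°]
1. rotate(0, 90) → [θ0=90°, θ1=270°]
2. rotate(0, 180) → [θ0=270°, θ1=270°]
no other 2-command option fits: unique.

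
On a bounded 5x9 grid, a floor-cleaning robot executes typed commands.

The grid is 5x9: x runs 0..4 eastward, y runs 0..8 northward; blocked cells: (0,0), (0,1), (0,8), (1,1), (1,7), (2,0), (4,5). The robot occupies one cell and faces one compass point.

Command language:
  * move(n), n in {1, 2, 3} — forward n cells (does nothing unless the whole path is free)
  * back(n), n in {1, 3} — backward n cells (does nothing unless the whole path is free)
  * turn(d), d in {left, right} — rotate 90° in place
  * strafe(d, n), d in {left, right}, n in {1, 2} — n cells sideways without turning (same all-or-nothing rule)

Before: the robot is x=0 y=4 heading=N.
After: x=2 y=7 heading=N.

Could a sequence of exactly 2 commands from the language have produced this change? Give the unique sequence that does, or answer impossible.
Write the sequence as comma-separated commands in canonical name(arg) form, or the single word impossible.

key: still facing N at the end — nothing in the sequence rotates
initial: x=0 y=4 heading=N
1. strafe(right, 2) → x=2 y=4 heading=N
2. move(3) → x=2 y=7 heading=N
no other 2-command option fits: unique.

strafe(right, 2), move(3)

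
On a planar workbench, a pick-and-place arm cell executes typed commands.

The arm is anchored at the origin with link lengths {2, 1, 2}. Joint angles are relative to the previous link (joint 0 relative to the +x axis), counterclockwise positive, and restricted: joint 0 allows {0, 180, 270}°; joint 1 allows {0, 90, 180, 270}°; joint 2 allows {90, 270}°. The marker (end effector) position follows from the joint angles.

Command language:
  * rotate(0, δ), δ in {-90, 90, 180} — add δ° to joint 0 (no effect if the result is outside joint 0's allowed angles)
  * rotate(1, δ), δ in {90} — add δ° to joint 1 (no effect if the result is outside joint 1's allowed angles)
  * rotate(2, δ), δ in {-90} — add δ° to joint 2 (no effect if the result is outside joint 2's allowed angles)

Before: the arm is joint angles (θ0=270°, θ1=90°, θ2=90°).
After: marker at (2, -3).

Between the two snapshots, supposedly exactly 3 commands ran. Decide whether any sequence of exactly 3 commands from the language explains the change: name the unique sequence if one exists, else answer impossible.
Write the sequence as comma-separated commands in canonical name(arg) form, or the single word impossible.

initial: joint angles (θ0=270°, θ1=90°, θ2=90°)
t=1 rotate(1, 90) ⇒ joint angles (θ0=270°, θ1=180°, θ2=90°)
t=2 rotate(1, 90) ⇒ joint angles (θ0=270°, θ1=270°, θ2=90°)
t=3 rotate(1, 90) ⇒ joint angles (θ0=270°, θ1=0°, θ2=90°)
uniquely the one of 125 3-step routes that fits.

rotate(1, 90), rotate(1, 90), rotate(1, 90)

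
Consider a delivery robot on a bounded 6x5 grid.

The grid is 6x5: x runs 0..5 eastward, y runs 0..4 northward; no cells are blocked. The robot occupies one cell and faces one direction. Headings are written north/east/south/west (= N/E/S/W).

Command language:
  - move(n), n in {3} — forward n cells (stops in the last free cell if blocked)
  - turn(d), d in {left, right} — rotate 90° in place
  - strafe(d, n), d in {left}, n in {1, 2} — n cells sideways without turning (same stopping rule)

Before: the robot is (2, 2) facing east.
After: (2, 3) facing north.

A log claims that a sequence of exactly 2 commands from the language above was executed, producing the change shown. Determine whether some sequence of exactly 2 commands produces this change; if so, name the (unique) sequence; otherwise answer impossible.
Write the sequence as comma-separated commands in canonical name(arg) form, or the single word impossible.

strafe(left, 1), turn(left)

key: position moved to (2,3) AND the heading swung to N — translation plus rotation needed
from: (2, 2) facing east
[1] after strafe(left, 1): (2, 3) facing east
[2] after turn(left): (2, 3) facing north
uniquely the one of 25 2-step routes that fits.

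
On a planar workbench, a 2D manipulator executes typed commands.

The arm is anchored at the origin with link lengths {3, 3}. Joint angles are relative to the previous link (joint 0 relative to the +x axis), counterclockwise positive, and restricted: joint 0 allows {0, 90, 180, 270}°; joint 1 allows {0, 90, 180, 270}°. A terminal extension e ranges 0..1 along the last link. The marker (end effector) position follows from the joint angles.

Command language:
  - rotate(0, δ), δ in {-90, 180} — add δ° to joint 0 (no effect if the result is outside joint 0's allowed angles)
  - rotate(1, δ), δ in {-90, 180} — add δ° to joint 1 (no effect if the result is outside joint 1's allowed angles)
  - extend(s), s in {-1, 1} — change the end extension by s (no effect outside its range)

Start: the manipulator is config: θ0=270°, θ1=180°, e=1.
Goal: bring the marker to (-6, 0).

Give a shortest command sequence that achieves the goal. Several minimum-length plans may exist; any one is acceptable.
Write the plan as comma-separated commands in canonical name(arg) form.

initial: config: θ0=270°, θ1=180°, e=1
[1] after rotate(0, -90): config: θ0=180°, θ1=180°, e=1
[2] after extend(-1): config: θ0=180°, θ1=180°, e=0
[3] after rotate(1, 180): config: θ0=180°, θ1=0°, e=0
nothing shorter than 3 reaches the goal.

rotate(0, -90), extend(-1), rotate(1, 180)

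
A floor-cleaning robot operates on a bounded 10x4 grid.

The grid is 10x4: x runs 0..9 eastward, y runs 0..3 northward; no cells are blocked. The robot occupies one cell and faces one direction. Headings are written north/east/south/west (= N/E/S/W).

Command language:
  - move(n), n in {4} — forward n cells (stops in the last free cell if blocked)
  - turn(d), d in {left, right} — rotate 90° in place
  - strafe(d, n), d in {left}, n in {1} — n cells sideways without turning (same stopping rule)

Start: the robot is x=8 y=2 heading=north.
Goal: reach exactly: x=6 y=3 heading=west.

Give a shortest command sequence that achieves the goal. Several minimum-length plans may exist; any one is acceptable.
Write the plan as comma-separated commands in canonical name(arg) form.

move(4), strafe(left, 1), strafe(left, 1), turn(left)

begin: x=8 y=2 heading=north
1. move(4) → x=8 y=3 heading=north
2. strafe(left, 1) → x=7 y=3 heading=north
3. strafe(left, 1) → x=6 y=3 heading=north
4. turn(left) → x=6 y=3 heading=west
minimal: 4 command(s), checked below 4.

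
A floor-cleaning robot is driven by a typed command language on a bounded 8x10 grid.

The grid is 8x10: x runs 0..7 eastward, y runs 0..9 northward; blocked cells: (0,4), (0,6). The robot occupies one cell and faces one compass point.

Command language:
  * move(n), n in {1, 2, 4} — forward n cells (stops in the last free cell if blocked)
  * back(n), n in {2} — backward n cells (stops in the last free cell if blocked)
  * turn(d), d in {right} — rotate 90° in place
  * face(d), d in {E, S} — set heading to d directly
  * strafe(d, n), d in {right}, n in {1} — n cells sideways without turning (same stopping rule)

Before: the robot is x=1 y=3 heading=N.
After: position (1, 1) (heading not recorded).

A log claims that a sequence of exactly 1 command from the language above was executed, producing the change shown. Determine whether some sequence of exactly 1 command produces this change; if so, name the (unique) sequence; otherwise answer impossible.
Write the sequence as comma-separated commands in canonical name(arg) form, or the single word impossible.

back(2)

from: x=1 y=3 heading=N
t=1 back(2) ⇒ x=1 y=1 heading=N
no other 1-command option fits: unique.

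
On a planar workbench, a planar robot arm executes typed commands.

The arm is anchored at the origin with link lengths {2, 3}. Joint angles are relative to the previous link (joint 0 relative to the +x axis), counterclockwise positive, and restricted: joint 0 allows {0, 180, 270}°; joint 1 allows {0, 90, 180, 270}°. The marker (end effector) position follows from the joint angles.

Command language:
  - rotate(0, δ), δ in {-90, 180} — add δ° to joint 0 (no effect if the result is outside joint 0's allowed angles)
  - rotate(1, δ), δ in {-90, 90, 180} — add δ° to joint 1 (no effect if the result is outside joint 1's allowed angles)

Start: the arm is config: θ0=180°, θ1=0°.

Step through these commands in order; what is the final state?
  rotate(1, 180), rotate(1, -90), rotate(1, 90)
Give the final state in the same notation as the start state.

config: θ0=180°, θ1=180°

begin: config: θ0=180°, θ1=0°
1. rotate(1, 180) → config: θ0=180°, θ1=180°
2. rotate(1, -90) → config: θ0=180°, θ1=90°
3. rotate(1, 90) → config: θ0=180°, θ1=180°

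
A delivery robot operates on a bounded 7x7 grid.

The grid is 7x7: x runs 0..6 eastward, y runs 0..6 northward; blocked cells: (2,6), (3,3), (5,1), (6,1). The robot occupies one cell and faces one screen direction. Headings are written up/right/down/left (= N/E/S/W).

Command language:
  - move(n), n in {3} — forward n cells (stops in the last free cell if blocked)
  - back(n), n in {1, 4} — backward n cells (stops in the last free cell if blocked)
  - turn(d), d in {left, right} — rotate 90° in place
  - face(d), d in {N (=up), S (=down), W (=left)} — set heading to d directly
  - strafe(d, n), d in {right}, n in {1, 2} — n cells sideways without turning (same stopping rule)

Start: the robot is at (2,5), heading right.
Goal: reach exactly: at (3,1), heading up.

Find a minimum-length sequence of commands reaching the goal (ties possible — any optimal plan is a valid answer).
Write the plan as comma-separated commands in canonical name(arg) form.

turn(left), back(4), strafe(right, 1)

initial: at (2,5), heading right
t=1 turn(left) ⇒ at (2,5), heading up
t=2 back(4) ⇒ at (2,1), heading up
t=3 strafe(right, 1) ⇒ at (3,1), heading up
nothing shorter than 3 reaches the goal.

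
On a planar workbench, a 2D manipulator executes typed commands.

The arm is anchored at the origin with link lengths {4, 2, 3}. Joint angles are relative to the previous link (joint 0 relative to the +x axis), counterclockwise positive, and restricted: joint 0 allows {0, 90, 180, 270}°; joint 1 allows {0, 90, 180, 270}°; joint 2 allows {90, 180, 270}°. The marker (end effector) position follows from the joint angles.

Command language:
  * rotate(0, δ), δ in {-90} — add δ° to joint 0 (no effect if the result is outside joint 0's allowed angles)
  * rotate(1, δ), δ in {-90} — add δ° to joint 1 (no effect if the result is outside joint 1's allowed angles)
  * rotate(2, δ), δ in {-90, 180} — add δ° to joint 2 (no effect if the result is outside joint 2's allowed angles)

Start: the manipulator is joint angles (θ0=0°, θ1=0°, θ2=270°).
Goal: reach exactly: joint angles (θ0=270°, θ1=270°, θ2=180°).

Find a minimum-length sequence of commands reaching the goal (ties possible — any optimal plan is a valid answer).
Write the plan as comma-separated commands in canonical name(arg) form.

rotate(2, -90), rotate(0, -90), rotate(1, -90)

from: joint angles (θ0=0°, θ1=0°, θ2=270°)
1. rotate(2, -90) → joint angles (θ0=0°, θ1=0°, θ2=180°)
2. rotate(0, -90) → joint angles (θ0=270°, θ1=0°, θ2=180°)
3. rotate(1, -90) → joint angles (θ0=270°, θ1=270°, θ2=180°)
no 2-step plan works, so 3 is optimal.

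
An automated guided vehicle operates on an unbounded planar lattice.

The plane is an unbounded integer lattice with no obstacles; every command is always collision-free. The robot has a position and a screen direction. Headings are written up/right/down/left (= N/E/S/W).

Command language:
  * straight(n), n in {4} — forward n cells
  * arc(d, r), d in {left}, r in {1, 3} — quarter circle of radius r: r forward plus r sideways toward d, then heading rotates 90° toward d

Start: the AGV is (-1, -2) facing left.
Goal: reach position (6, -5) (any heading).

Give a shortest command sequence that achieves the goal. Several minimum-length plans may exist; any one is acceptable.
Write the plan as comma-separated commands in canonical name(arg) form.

initial: (-1, -2) facing left
1. arc(left, 3) → (-4, -5) facing down
2. arc(left, 3) → (-1, -8) facing right
3. straight(4) → (3, -8) facing right
4. arc(left, 3) → (6, -5) facing up
nothing shorter than 4 reaches the goal.

arc(left, 3), arc(left, 3), straight(4), arc(left, 3)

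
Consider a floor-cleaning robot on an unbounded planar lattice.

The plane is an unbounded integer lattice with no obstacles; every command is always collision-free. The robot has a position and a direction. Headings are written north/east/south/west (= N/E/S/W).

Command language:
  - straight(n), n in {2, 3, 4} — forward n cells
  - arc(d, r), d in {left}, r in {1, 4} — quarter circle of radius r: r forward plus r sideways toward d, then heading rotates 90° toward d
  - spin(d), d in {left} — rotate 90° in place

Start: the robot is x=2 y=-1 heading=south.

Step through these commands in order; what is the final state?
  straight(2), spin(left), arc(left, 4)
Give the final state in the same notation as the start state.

t0: x=2 y=-1 heading=south
[1] after straight(2): x=2 y=-3 heading=south
[2] after spin(left): x=2 y=-3 heading=east
[3] after arc(left, 4): x=6 y=1 heading=north

x=6 y=1 heading=north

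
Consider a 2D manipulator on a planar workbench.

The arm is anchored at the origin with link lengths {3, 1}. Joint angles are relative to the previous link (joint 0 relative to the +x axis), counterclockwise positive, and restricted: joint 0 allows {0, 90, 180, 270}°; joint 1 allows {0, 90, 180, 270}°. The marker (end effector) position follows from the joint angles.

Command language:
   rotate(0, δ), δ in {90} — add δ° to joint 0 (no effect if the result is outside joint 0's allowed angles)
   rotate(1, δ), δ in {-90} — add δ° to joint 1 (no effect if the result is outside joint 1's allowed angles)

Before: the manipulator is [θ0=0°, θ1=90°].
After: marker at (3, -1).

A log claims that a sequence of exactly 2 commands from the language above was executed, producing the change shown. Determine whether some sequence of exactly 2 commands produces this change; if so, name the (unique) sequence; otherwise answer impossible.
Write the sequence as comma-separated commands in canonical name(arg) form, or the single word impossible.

rotate(1, -90), rotate(1, -90)

start: [θ0=0°, θ1=90°]
step 1 (rotate(1, -90)): [θ0=0°, θ1=0°]
step 2 (rotate(1, -90)): [θ0=0°, θ1=270°]
uniquely the one of 4 2-step routes that fits.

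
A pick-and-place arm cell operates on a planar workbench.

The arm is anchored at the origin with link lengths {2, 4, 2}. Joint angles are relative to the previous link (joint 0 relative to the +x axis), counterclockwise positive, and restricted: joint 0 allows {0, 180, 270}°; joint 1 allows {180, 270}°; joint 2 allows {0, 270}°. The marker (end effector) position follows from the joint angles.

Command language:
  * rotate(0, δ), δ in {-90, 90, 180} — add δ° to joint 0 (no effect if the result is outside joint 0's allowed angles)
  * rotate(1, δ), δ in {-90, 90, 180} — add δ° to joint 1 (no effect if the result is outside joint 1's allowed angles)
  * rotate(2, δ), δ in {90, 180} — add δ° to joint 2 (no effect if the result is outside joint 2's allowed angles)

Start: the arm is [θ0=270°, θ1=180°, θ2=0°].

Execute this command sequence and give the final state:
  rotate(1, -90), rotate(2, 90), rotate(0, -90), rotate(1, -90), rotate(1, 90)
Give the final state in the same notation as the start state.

from: [θ0=270°, θ1=180°, θ2=0°]
[1] after rotate(1, -90): [θ0=270°, θ1=180°, θ2=0°]
[2] after rotate(2, 90): [θ0=270°, θ1=180°, θ2=0°]
[3] after rotate(0, -90): [θ0=180°, θ1=180°, θ2=0°]
[4] after rotate(1, -90): [θ0=180°, θ1=180°, θ2=0°]
[5] after rotate(1, 90): [θ0=180°, θ1=270°, θ2=0°]

[θ0=180°, θ1=270°, θ2=0°]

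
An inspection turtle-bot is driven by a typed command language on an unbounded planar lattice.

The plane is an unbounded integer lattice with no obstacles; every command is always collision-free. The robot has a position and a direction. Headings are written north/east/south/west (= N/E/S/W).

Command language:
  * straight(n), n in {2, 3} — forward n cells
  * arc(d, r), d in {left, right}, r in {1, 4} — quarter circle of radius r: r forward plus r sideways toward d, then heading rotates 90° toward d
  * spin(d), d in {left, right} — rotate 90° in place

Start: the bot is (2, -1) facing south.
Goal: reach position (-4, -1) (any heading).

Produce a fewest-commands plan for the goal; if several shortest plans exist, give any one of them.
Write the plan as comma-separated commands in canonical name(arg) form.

spin(right), straight(3), straight(3)

from: (2, -1) facing south
1. spin(right) → (2, -1) facing west
2. straight(3) → (-1, -1) facing west
3. straight(3) → (-4, -1) facing west
shorter routes all fall short; 3 is best.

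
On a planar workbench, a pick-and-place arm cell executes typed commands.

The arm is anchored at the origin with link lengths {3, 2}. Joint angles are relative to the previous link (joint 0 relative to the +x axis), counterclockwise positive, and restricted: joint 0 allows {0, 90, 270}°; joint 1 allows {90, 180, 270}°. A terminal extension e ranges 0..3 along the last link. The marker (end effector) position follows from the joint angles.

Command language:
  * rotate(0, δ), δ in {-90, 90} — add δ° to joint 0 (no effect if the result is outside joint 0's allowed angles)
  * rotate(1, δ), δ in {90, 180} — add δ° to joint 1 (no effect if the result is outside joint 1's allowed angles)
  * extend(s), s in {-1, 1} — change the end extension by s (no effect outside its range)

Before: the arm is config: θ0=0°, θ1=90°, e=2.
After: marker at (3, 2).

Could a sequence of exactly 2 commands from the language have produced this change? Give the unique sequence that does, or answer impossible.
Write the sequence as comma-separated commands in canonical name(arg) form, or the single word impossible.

t0: config: θ0=0°, θ1=90°, e=2
[1] after extend(-1): config: θ0=0°, θ1=90°, e=1
[2] after extend(-1): config: θ0=0°, θ1=90°, e=0
uniquely the one of 36 2-step routes that fits.

extend(-1), extend(-1)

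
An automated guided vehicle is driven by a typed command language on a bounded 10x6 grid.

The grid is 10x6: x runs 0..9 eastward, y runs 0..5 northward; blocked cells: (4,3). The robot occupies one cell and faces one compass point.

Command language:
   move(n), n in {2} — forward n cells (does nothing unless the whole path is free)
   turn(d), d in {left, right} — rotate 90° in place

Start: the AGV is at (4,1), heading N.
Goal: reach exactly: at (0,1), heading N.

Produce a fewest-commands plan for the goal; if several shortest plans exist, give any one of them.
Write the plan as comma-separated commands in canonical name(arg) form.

turn(left), move(2), move(2), turn(right)

t0: at (4,1), heading N
[1] after turn(left): at (4,1), heading W
[2] after move(2): at (2,1), heading W
[3] after move(2): at (0,1), heading W
[4] after turn(right): at (0,1), heading N
nothing shorter than 4 reaches the goal.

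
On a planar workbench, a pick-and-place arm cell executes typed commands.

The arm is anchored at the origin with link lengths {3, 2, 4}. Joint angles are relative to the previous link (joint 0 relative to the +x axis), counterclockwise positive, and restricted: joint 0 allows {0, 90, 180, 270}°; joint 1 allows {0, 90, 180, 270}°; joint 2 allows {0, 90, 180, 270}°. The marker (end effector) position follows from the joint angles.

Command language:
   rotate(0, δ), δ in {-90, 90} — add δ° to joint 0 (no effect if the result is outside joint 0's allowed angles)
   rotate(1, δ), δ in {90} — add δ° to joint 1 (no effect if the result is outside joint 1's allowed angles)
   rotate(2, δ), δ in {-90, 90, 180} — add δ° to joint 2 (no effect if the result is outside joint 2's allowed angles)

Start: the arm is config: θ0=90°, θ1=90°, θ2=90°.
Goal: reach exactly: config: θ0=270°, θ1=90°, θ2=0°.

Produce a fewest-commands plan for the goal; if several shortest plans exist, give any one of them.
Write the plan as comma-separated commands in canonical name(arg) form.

t0: config: θ0=90°, θ1=90°, θ2=90°
[1] after rotate(0, -90): config: θ0=0°, θ1=90°, θ2=90°
[2] after rotate(0, -90): config: θ0=270°, θ1=90°, θ2=90°
[3] after rotate(2, -90): config: θ0=270°, θ1=90°, θ2=0°
minimal: 3 command(s), checked below 3.

rotate(0, -90), rotate(0, -90), rotate(2, -90)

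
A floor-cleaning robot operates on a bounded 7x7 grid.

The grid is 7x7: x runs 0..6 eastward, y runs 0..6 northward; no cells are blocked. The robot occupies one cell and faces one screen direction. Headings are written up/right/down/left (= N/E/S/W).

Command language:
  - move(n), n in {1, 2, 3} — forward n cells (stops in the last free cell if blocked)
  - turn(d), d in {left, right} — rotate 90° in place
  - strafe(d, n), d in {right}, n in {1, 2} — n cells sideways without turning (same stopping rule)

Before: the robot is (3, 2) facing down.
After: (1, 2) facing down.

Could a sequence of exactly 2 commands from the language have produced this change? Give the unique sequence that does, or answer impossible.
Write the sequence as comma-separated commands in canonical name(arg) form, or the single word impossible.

strafe(right, 1), strafe(right, 1)

key: heading stays S — no command in the sequence turns
begin: (3, 2) facing down
step 1 (strafe(right, 1)): (2, 2) facing down
step 2 (strafe(right, 1)): (1, 2) facing down
all 49 alternatives checked — unique.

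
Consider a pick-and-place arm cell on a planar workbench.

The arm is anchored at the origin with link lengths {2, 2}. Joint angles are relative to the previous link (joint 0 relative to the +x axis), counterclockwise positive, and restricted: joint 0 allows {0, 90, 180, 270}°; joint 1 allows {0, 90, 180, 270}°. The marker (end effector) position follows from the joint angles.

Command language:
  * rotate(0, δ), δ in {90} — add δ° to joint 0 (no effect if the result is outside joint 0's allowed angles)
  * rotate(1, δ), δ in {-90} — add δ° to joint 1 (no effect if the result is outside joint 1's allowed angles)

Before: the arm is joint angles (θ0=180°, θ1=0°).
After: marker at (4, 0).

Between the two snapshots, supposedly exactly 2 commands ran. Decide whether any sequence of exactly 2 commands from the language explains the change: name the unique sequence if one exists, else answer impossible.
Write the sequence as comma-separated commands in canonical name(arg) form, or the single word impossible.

start: joint angles (θ0=180°, θ1=0°)
[1] after rotate(0, 90): joint angles (θ0=270°, θ1=0°)
[2] after rotate(0, 90): joint angles (θ0=0°, θ1=0°)
all 4 alternatives checked — unique.

rotate(0, 90), rotate(0, 90)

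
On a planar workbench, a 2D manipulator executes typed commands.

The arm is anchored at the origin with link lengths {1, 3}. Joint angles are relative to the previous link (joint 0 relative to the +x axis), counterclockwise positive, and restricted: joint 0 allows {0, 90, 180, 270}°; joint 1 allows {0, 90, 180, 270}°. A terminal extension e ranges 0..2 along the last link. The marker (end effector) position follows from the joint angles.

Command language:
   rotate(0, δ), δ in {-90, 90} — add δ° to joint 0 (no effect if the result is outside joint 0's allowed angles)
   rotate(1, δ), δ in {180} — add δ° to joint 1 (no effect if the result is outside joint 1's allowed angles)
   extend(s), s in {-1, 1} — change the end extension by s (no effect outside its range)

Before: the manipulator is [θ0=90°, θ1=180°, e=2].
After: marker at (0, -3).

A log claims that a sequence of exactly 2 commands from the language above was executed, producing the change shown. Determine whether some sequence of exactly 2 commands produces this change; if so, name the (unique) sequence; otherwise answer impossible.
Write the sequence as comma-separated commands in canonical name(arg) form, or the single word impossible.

key: running extend(-1) before extend(1) would end elsewhere — order is forced
from: [θ0=90°, θ1=180°, e=2]
step 1 (extend(1)): [θ0=90°, θ1=180°, e=2]
step 2 (extend(-1)): [θ0=90°, θ1=180°, e=1]
no other 2-command option fits: unique.

extend(1), extend(-1)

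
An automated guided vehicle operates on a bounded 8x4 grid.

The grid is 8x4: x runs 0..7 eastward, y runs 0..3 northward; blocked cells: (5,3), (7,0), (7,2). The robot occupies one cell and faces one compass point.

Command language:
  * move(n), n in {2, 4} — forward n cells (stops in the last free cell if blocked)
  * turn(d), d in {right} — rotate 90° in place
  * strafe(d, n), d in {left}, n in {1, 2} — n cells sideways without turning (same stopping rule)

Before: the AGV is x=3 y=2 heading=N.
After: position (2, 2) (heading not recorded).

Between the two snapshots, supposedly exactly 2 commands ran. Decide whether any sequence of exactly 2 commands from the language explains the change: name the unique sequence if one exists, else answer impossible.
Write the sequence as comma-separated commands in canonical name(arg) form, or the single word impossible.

key: running turn(right) before strafe(left, 1) would end elsewhere — order is forced
t0: x=3 y=2 heading=N
[1] after strafe(left, 1): x=2 y=2 heading=N
[2] after turn(right): x=2 y=2 heading=E
no rival 2-sequence matches.

strafe(left, 1), turn(right)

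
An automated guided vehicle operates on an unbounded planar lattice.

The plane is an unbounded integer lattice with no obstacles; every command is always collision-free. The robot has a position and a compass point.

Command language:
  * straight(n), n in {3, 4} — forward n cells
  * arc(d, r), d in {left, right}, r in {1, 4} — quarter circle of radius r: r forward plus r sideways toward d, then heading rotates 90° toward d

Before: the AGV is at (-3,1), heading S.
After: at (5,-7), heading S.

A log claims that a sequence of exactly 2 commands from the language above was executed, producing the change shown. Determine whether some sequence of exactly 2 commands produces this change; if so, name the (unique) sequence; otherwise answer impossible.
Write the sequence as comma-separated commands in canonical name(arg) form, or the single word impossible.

arc(left, 4), arc(right, 4)

key: heading stays S — rotations cancel among the 2 commands
begin: at (-3,1), heading S
t=1 arc(left, 4) ⇒ at (1,-3), heading E
t=2 arc(right, 4) ⇒ at (5,-7), heading S
all 36 alternatives checked — unique.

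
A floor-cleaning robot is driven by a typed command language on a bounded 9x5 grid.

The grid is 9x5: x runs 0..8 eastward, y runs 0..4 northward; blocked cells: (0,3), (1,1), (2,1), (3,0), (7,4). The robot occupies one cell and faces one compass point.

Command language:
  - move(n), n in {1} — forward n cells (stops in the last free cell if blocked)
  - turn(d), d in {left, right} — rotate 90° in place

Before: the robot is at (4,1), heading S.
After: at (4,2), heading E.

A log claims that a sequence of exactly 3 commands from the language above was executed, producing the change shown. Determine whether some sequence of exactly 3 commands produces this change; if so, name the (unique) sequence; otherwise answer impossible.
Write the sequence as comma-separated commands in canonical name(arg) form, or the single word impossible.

all 27 sequences checked — none match.

impossible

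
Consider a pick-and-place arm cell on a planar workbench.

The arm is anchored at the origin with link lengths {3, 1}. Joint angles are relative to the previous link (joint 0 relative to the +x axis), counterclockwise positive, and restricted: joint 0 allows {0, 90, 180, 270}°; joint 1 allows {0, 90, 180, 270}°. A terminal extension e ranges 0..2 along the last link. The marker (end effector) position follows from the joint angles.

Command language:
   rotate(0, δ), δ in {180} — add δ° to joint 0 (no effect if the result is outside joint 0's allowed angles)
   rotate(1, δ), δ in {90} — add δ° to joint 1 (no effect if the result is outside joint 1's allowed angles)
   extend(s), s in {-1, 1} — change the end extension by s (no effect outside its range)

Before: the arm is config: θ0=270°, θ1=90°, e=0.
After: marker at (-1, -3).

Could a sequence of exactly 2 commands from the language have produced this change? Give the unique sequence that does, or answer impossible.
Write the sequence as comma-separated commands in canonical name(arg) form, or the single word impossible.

start: config: θ0=270°, θ1=90°, e=0
step 1 (rotate(1, 90)): config: θ0=270°, θ1=180°, e=0
step 2 (rotate(1, 90)): config: θ0=270°, θ1=270°, e=0
uniquely the one of 16 2-step routes that fits.

rotate(1, 90), rotate(1, 90)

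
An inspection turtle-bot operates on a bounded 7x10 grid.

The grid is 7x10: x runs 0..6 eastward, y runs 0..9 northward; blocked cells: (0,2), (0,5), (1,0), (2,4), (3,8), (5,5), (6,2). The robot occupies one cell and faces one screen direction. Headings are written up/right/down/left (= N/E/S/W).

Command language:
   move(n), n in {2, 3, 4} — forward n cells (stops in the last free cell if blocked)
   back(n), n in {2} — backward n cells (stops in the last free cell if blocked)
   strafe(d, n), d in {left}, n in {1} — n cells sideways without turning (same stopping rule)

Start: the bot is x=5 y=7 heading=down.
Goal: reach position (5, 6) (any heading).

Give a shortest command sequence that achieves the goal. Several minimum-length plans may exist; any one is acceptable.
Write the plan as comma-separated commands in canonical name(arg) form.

move(2)

begin: x=5 y=7 heading=down
1. move(2) → x=5 y=6 heading=down
shorter routes all fall short; 1 is best.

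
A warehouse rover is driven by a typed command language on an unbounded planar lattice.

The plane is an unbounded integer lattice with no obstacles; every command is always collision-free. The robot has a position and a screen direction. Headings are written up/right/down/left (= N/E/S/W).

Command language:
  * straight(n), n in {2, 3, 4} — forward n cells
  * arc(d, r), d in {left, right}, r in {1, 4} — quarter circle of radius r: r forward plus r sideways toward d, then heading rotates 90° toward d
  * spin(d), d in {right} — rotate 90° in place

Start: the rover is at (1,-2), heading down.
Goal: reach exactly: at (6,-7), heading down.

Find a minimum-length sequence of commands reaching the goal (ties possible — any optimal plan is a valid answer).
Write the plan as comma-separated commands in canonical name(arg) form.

arc(left, 4), arc(right, 1)

start: at (1,-2), heading down
step 1 (arc(left, 4)): at (5,-6), heading right
step 2 (arc(right, 1)): at (6,-7), heading down
nothing shorter than 2 reaches the goal.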